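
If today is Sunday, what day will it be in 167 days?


Saturday

Start: Sunday (index 6)
(6 + 167) mod 7
= 173 mod 7
= 5
Index 5 → Saturday


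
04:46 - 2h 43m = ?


Start: 286 minutes from midnight
Subtract: 163 minutes
Remaining: 286 - 163 = 123
Hours: 2, Minutes: 3

02:03


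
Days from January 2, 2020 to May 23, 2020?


From January 2, 2020 to May 23, 2020
Rest of January 2020: 31 - 2 = 29
Full months: February 2020 29, March 31, April 30
Days into May 2020: 23
Total = 29 + 29 + 31 + 30 + 23 = 142 days

142 days


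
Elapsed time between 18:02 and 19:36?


End time in minutes: 19×60 + 36 = 1176
Start time in minutes: 18×60 + 2 = 1082
Difference = 1176 - 1082 = 94 minutes
= 1 hours 34 minutes

1h 34m


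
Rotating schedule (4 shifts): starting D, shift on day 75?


Shifts: A, B, C, D
Start: D (index 3)
Day 75: (3 + 75 - 1) mod 4
= 77 mod 4
= 1
Index 1 → shift B

Shift B


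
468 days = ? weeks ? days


66 weeks 6 days

Weeks: 468 ÷ 7 = 66 remainder 6


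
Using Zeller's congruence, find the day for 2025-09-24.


Zeller's congruence:
q=24, m=9, k=25, j=20
h = (24 + ⌊13×10/5⌋ + 25 + ⌊25/4⌋ + ⌊20/4⌋ - 2×20) mod 7
= (24 + 26 + 25 + 6 + 5 - 40) mod 7
= 46 mod 7 = 4
h=4 → Wednesday

Wednesday


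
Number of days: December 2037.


31 days

Month: December (month 12)
December has 31 days


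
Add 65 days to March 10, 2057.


May 14, 2057

Start: March 10, 2057
Add 65 days
March 10 → April 1: 31 - 10 + 1 = 22 days (65 - 22 = 43 left)
April 1 → May 1: 30 - 1 + 1 = 30 days (43 - 30 = 13 left)
May 1 + 13 = May 14, 2057


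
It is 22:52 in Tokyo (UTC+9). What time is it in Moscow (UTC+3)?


Time difference = UTC+3 - UTC+9 = -6 hours
New hour = (22 -6) mod 24
= 16 mod 24 = 16
Minutes unchanged → 16:52

16:52


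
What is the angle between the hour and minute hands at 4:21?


Hour hand = 4×30 + 21×0.5 = 130.5°
Minute hand = 21×6 = 126°
Difference = |130.5 - 126| = 4.5°

4.5°


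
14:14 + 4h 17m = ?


18:31

Start: 854 minutes from midnight
Add: 257 minutes
Total: 1111 minutes
Hours: 1111 ÷ 60 = 18 remainder 31


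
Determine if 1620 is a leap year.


Yes

Rules: divisible by 4 AND (not by 100 OR by 400)
1620 ÷ 4 = 405 exactly → divisible by 4
1620 ÷ 100 = 16 remainder 20 → not divisible by 100
Divisible by 4 but not by 100 → leap year


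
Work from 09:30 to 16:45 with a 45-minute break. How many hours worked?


6h 30m (390 minutes)

Total time = (16×60+45) - (9×60+30)
= 1005 - 570 = 435 min
Minus break: 435 - 45 = 390 min
= 6h 30m


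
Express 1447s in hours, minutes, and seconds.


0h 24m 7s

Hours: 1447 ÷ 3600 = 0 remainder 1447
Minutes: 1447 ÷ 60 = 24 remainder 7
Seconds: 7


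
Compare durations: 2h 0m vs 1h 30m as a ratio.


Duration 1: 120 minutes
Duration 2: 90 minutes
Ratio = 120:90
GCD = 30
Simplified = 4:3
As a decimal: 4/3 ≈ 1.33

4:3 (1.33)


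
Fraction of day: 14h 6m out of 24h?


0.5875 (58.75%)

Total minutes: 14×60 + 6 = 846
Day = 24×60 = 1440 minutes
Fraction = 846/1440 = 0.5875
As a percentage: 846/1440 × 100 = 58.75%


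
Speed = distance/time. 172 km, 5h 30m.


Distance: 172 km
Time: 5h 30m = 330 min = 330/60 = 11/2 hours
Speed = 172 ÷ (11/2) = 172 × 2 / 11 = 344/11 ≈ 31.3 km/h

31.3 km/h


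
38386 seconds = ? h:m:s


Hours: 38386 ÷ 3600 = 10 remainder 2386
Minutes: 2386 ÷ 60 = 39 remainder 46
Seconds: 46

10h 39m 46s


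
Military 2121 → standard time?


9:21 PM

Hour: 21
21 - 12 = 9 → PM


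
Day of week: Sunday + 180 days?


Start: Sunday (index 6)
(6 + 180) mod 7
= 186 mod 7
= 4
Index 4 → Friday

Friday


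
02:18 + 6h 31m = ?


Start: 138 minutes from midnight
Add: 391 minutes
Total: 529 minutes
Hours: 529 ÷ 60 = 8 remainder 49

08:49


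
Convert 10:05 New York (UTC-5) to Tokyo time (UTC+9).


00:05 (next day)

Time difference = UTC+9 - UTC-5 = +14 hours
New hour = (10 + 14) mod 24
= 24 mod 24 = 0
Minutes unchanged → 00:05; 24 ≥ 24 → next day


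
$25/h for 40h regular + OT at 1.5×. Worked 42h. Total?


Regular: 40h × $25 = $1000.00
Overtime: 42 - 40 = 2h
OT pay: 2h × $25 × 1.5 = $75.00
Total = $1000.00 + $75.00 = $1075.00

$1075.00


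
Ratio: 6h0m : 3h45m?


8:5 (1.60)

Duration 1: 360 minutes
Duration 2: 225 minutes
Ratio = 360:225
GCD = 45
Simplified = 8:5
As a decimal: 8/5 = 1.60


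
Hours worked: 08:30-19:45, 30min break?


10h 45m (645 minutes)

Total time = (19×60+45) - (8×60+30)
= 1185 - 510 = 675 min
Minus break: 675 - 30 = 645 min
= 10h 45m


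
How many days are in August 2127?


31 days

Month: August (month 8)
August has 31 days


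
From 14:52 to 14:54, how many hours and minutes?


0h 2m

End time in minutes: 14×60 + 54 = 894
Start time in minutes: 14×60 + 52 = 892
Difference = 894 - 892 = 2 minutes
= 0 hours 2 minutes


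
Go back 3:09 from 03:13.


Start: 193 minutes from midnight
Subtract: 189 minutes
Remaining: 193 - 189 = 4
Hours: 0, Minutes: 4

00:04


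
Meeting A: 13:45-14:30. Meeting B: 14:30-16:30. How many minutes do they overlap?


Meeting A: 825-870 (in minutes from midnight)
Meeting B: 870-990
Overlap start = max(825, 870) = 870
Overlap end = min(870, 990) = 870
Overlap = max(0, 870 - 870) = 0 min

0 minutes


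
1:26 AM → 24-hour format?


01:26

Input: 1:26 AM
AM hour stays: 1


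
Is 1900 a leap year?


Rules: divisible by 4 AND (not by 100 OR by 400)
1900 ÷ 4 = 475 exactly → divisible by 4
1900 ÷ 100 = 19 exactly → divisible by 100
1900 ÷ 400 = 4 remainder 300 → not divisible by 400
Divisible by 100 but not by 400 → not a leap year

No


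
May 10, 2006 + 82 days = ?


July 31, 2006

Start: May 10, 2006
Add 82 days
May 10 → June 1: 31 - 10 + 1 = 22 days (82 - 22 = 60 left)
June 1 → July 1: 30 - 1 + 1 = 30 days (60 - 30 = 30 left)
July 1 + 30 = July 31, 2006


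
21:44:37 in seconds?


Hours: 21 × 3600 = 75600
Minutes: 44 × 60 = 2640
Seconds: 37
Total = 75600 + 2640 + 37 = 78277

78277 seconds


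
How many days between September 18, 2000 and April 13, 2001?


From September 18, 2000 to April 13, 2001
Rest of September 2000: 30 - 18 = 12
Full months: October 31, November 30, December 31, January 31, February 2001 28, March 31
Days into April 2001: 13
Total = 12 + 31 + 30 + 31 + 31 + 28 + 31 + 13 = 207 days

207 days


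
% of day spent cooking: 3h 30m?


14.6%

Time: 210 minutes
Day: 1440 minutes
Percentage = (210/1440) × 100 ≈ 14.6%


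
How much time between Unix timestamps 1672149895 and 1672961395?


Difference = 1672961395 - 1672149895 = 811500 seconds
In hours: 811500 / 3600 ≈ 225.4
In days: 811500 / 86400 ≈ 9.39

811500 seconds (225.4 hours / 9.39 days)


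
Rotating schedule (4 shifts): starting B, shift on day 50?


Shift C

Shifts: A, B, C, D
Start: B (index 1)
Day 50: (1 + 50 - 1) mod 4
= 50 mod 4
= 2
Index 2 → shift C


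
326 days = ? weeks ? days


46 weeks 4 days

Weeks: 326 ÷ 7 = 46 remainder 4


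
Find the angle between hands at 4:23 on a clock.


Hour hand = 4×30 + 23×0.5 = 131.5°
Minute hand = 23×6 = 138°
Difference = |131.5 - 138| = 6.5°

6.5°


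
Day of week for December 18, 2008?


Zeller's congruence:
q=18, m=12, k=8, j=20
h = (18 + ⌊13×13/5⌋ + 8 + ⌊8/4⌋ + ⌊20/4⌋ - 2×20) mod 7
= (18 + 33 + 8 + 2 + 5 - 40) mod 7
= 26 mod 7 = 5
h=5 → Thursday

Thursday


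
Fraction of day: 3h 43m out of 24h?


Total minutes: 3×60 + 43 = 223
Day = 24×60 = 1440 minutes
Fraction = 223/1440 ≈ 0.1549
As a percentage: 223/1440 × 100 ≈ 15.49%

0.1549 (15.49%)


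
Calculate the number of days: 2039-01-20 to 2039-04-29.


99 days

From January 20, 2039 to April 29, 2039
Rest of January 2039: 31 - 20 = 11
Full months: February 2039 28, March 31
Days into April 2039: 29
Total = 11 + 28 + 31 + 29 = 99 days


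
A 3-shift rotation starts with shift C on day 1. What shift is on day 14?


Shift A

Shifts: A, B, C
Start: C (index 2)
Day 14: (2 + 14 - 1) mod 3
= 15 mod 3
= 0
Index 0 → shift A


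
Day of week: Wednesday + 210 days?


Wednesday

Start: Wednesday (index 2)
(2 + 210) mod 7
= 212 mod 7
= 2
Index 2 → Wednesday


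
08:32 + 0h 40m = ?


09:12

Start: 512 minutes from midnight
Add: 40 minutes
Total: 552 minutes
Hours: 552 ÷ 60 = 9 remainder 12


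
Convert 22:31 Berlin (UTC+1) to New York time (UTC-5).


16:31

Time difference = UTC-5 - UTC+1 = -6 hours
New hour = (22 -6) mod 24
= 16 mod 24 = 16
Minutes unchanged → 16:31


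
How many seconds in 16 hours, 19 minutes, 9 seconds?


58749 seconds

Hours: 16 × 3600 = 57600
Minutes: 19 × 60 = 1140
Seconds: 9
Total = 57600 + 1140 + 9 = 58749


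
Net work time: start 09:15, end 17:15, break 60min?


Total time = (17×60+15) - (9×60+15)
= 1035 - 555 = 480 min
Minus break: 480 - 60 = 420 min
= 7h 0m

7h 0m (420 minutes)


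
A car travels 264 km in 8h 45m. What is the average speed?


Distance: 264 km
Time: 8h 45m = 525 min = 525/60 = 35/4 hours
Speed = 264 ÷ (35/4) = 264 × 4 / 35 = 1056/35 ≈ 30.2 km/h

30.2 km/h


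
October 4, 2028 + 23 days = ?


October 27, 2028

Start: October 4, 2028
Add 23 days
October 4 + 23 = October 27, 2028


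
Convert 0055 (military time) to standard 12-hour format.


12:55 AM

Hour: 0
0 → 12 AM (midnight)


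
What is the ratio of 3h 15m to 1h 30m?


13:6 (2.17)

Duration 1: 195 minutes
Duration 2: 90 minutes
Ratio = 195:90
GCD = 15
Simplified = 13:6
As a decimal: 13/6 ≈ 2.17


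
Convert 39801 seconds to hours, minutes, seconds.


11h 3m 21s

Hours: 39801 ÷ 3600 = 11 remainder 201
Minutes: 201 ÷ 60 = 3 remainder 21
Seconds: 21


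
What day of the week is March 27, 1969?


Thursday

Zeller's congruence:
q=27, m=3, k=69, j=19
h = (27 + ⌊13×4/5⌋ + 69 + ⌊69/4⌋ + ⌊19/4⌋ - 2×19) mod 7
= (27 + 10 + 69 + 17 + 4 - 38) mod 7
= 89 mod 7 = 5
h=5 → Thursday


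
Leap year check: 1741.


No

Rules: divisible by 4 AND (not by 100 OR by 400)
1741 ÷ 4 = 435 remainder 1 → not divisible by 4
Not divisible by 4 → not a leap year


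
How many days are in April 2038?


30 days

Month: April (month 4)
April has 30 days


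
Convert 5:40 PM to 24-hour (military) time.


17:40

Input: 5:40 PM
PM: 5 + 12 = 17


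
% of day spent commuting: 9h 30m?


Time: 570 minutes
Day: 1440 minutes
Percentage = (570/1440) × 100 ≈ 39.6%

39.6%


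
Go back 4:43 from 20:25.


15:42

Start: 1225 minutes from midnight
Subtract: 283 minutes
Remaining: 1225 - 283 = 942
Hours: 15, Minutes: 42


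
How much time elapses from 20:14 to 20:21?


0h 7m

End time in minutes: 20×60 + 21 = 1221
Start time in minutes: 20×60 + 14 = 1214
Difference = 1221 - 1214 = 7 minutes
= 0 hours 7 minutes


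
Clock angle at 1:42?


159.0°

Hour hand = 1×30 + 42×0.5 = 51.0°
Minute hand = 42×6 = 252°
Difference = |51.0 - 252| = 201.0°
Since > 180°: 360 - 201.0 = 159.0°


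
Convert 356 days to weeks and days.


Weeks: 356 ÷ 7 = 50 remainder 6

50 weeks 6 days


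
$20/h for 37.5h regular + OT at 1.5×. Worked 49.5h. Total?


$1110.00

Regular: 37.5h × $20 = $750.00
Overtime: 49.5 - 37.5 = 12.0h
OT pay: 12.0h × $20 × 1.5 = $360.00
Total = $750.00 + $360.00 = $1110.00


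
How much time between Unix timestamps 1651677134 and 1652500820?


Difference = 1652500820 - 1651677134 = 823686 seconds
In hours: 823686 / 3600 ≈ 228.8
In days: 823686 / 86400 ≈ 9.53

823686 seconds (228.8 hours / 9.53 days)


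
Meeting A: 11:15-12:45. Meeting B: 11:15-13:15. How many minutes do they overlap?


90 minutes

Meeting A: 675-765 (in minutes from midnight)
Meeting B: 675-795
Overlap start = max(675, 675) = 675
Overlap end = min(765, 795) = 765
Overlap = max(0, 765 - 675) = 90 min


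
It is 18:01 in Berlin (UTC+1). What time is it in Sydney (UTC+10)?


Time difference = UTC+10 - UTC+1 = +9 hours
New hour = (18 + 9) mod 24
= 27 mod 24 = 3
Minutes unchanged → 03:01; 27 ≥ 24 → next day

03:01 (next day)


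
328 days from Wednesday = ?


Start: Wednesday (index 2)
(2 + 328) mod 7
= 330 mod 7
= 1
Index 1 → Tuesday

Tuesday


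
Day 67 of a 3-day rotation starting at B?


Shifts: A, B, C
Start: B (index 1)
Day 67: (1 + 67 - 1) mod 3
= 67 mod 3
= 1
Index 1 → shift B

Shift B


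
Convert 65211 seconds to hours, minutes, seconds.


18h 6m 51s

Hours: 65211 ÷ 3600 = 18 remainder 411
Minutes: 411 ÷ 60 = 6 remainder 51
Seconds: 51


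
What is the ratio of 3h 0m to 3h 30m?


6:7 (0.86)

Duration 1: 180 minutes
Duration 2: 210 minutes
Ratio = 180:210
GCD = 30
Simplified = 6:7
As a decimal: 6/7 ≈ 0.86


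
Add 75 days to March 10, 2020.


May 24, 2020

Start: March 10, 2020
Add 75 days
March 10 → April 1: 31 - 10 + 1 = 22 days (75 - 22 = 53 left)
April 1 → May 1: 30 - 1 + 1 = 30 days (53 - 30 = 23 left)
May 1 + 23 = May 24, 2020


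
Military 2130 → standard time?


9:30 PM

Hour: 21
21 - 12 = 9 → PM


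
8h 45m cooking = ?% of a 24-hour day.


Time: 525 minutes
Day: 1440 minutes
Percentage = (525/1440) × 100 ≈ 36.5%

36.5%


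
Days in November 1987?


30 days

Month: November (month 11)
November has 30 days


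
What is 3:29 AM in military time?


03:29

Input: 3:29 AM
AM hour stays: 3


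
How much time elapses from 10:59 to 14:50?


3h 51m

End time in minutes: 14×60 + 50 = 890
Start time in minutes: 10×60 + 59 = 659
Difference = 890 - 659 = 231 minutes
= 3 hours 51 minutes


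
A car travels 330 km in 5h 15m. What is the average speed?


Distance: 330 km
Time: 5h 15m = 315 min = 315/60 = 21/4 hours
Speed = 330 ÷ (21/4) = 330 × 4 / 21 = 1320/21 ≈ 62.9 km/h

62.9 km/h


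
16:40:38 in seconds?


60038 seconds

Hours: 16 × 3600 = 57600
Minutes: 40 × 60 = 2400
Seconds: 38
Total = 57600 + 2400 + 38 = 60038


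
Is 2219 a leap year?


Rules: divisible by 4 AND (not by 100 OR by 400)
2219 ÷ 4 = 554 remainder 3 → not divisible by 4
Not divisible by 4 → not a leap year

No


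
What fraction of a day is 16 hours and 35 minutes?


Total minutes: 16×60 + 35 = 995
Day = 24×60 = 1440 minutes
Fraction = 995/1440 ≈ 0.6910
As a percentage: 995/1440 × 100 ≈ 69.10%

0.6910 (69.10%)


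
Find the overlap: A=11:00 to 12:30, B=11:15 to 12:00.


45 minutes

Meeting A: 660-750 (in minutes from midnight)
Meeting B: 675-720
Overlap start = max(660, 675) = 675
Overlap end = min(750, 720) = 720
Overlap = max(0, 720 - 675) = 45 min


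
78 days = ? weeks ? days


11 weeks 1 days

Weeks: 78 ÷ 7 = 11 remainder 1


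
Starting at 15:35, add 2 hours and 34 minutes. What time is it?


18:09

Start: 935 minutes from midnight
Add: 154 minutes
Total: 1089 minutes
Hours: 1089 ÷ 60 = 18 remainder 9


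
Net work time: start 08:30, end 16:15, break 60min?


6h 45m (405 minutes)

Total time = (16×60+15) - (8×60+30)
= 975 - 510 = 465 min
Minus break: 465 - 60 = 405 min
= 6h 45m


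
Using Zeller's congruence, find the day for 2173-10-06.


Zeller's congruence:
q=6, m=10, k=73, j=21
h = (6 + ⌊13×11/5⌋ + 73 + ⌊73/4⌋ + ⌊21/4⌋ - 2×21) mod 7
= (6 + 28 + 73 + 18 + 5 - 42) mod 7
= 88 mod 7 = 4
h=4 → Wednesday

Wednesday


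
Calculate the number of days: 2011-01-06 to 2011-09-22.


From January 6, 2011 to September 22, 2011
Rest of January 2011: 31 - 6 = 25
Full months: February 2011 28, March 31, April 30, May 31, June 30, July 31, August 31
Days into September 2011: 22
Total = 25 + 28 + 31 + 30 + 31 + 30 + 31 + 31 + 22 = 259 days

259 days


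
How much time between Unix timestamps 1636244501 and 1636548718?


Difference = 1636548718 - 1636244501 = 304217 seconds
In hours: 304217 / 3600 ≈ 84.5
In days: 304217 / 86400 ≈ 3.52

304217 seconds (84.5 hours / 3.52 days)


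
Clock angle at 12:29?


Hour hand (12 ≡ 0 on the dial): 0×30 + 29×0.5 = 14.5°
Minute hand = 29×6 = 174°
Difference = |14.5 - 174| = 159.5°

159.5°


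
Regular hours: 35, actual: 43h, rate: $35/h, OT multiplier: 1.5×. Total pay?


Regular: 35h × $35 = $1225.00
Overtime: 43 - 35 = 8h
OT pay: 8h × $35 × 1.5 = $420.00
Total = $1225.00 + $420.00 = $1645.00

$1645.00


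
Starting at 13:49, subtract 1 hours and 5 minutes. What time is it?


12:44

Start: 829 minutes from midnight
Subtract: 65 minutes
Remaining: 829 - 65 = 764
Hours: 12, Minutes: 44


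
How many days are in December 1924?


31 days

Month: December (month 12)
December has 31 days


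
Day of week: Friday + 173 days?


Wednesday

Start: Friday (index 4)
(4 + 173) mod 7
= 177 mod 7
= 2
Index 2 → Wednesday


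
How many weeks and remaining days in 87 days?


Weeks: 87 ÷ 7 = 12 remainder 3

12 weeks 3 days


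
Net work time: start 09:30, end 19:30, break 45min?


9h 15m (555 minutes)

Total time = (19×60+30) - (9×60+30)
= 1170 - 570 = 600 min
Minus break: 600 - 45 = 555 min
= 9h 15m


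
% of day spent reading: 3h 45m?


15.6%

Time: 225 minutes
Day: 1440 minutes
Percentage = (225/1440) × 100 ≈ 15.6%


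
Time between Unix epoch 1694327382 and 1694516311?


188929 seconds (52.5 hours / 2.19 days)

Difference = 1694516311 - 1694327382 = 188929 seconds
In hours: 188929 / 3600 ≈ 52.5
In days: 188929 / 86400 ≈ 2.19


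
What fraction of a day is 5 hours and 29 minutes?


0.2285 (22.85%)

Total minutes: 5×60 + 29 = 329
Day = 24×60 = 1440 minutes
Fraction = 329/1440 ≈ 0.2285
As a percentage: 329/1440 × 100 ≈ 22.85%


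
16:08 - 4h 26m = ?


11:42

Start: 968 minutes from midnight
Subtract: 266 minutes
Remaining: 968 - 266 = 702
Hours: 11, Minutes: 42


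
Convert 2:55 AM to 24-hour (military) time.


02:55

Input: 2:55 AM
AM hour stays: 2


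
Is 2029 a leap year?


No

Rules: divisible by 4 AND (not by 100 OR by 400)
2029 ÷ 4 = 507 remainder 1 → not divisible by 4
Not divisible by 4 → not a leap year


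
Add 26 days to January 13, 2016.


February 8, 2016

Start: January 13, 2016
Add 26 days
January 13 → February 1: 31 - 13 + 1 = 19 days (26 - 19 = 7 left)
February 1 + 7 = February 8, 2016


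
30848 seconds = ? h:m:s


Hours: 30848 ÷ 3600 = 8 remainder 2048
Minutes: 2048 ÷ 60 = 34 remainder 8
Seconds: 8

8h 34m 8s


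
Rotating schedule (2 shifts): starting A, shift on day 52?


Shifts: A, B
Start: A (index 0)
Day 52: (0 + 52 - 1) mod 2
= 51 mod 2
= 1
Index 1 → shift B

Shift B


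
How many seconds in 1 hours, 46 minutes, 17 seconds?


Hours: 1 × 3600 = 3600
Minutes: 46 × 60 = 2760
Seconds: 17
Total = 3600 + 2760 + 17 = 6377

6377 seconds


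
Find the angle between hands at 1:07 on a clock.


Hour hand = 1×30 + 7×0.5 = 33.5°
Minute hand = 7×6 = 42°
Difference = |33.5 - 42| = 8.5°

8.5°


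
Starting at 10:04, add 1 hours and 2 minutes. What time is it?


11:06

Start: 604 minutes from midnight
Add: 62 minutes
Total: 666 minutes
Hours: 666 ÷ 60 = 11 remainder 6


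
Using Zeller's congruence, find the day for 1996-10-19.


Saturday

Zeller's congruence:
q=19, m=10, k=96, j=19
h = (19 + ⌊13×11/5⌋ + 96 + ⌊96/4⌋ + ⌊19/4⌋ - 2×19) mod 7
= (19 + 28 + 96 + 24 + 4 - 38) mod 7
= 133 mod 7 = 0
h=0 → Saturday


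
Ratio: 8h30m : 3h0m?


Duration 1: 510 minutes
Duration 2: 180 minutes
Ratio = 510:180
GCD = 30
Simplified = 17:6
As a decimal: 17/6 ≈ 2.83

17:6 (2.83)


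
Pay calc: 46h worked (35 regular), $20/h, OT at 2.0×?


Regular: 35h × $20 = $700.00
Overtime: 46 - 35 = 11h
OT pay: 11h × $20 × 2.0 = $440.00
Total = $700.00 + $440.00 = $1140.00

$1140.00


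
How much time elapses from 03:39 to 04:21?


End time in minutes: 4×60 + 21 = 261
Start time in minutes: 3×60 + 39 = 219
Difference = 261 - 219 = 42 minutes
= 0 hours 42 minutes

0h 42m


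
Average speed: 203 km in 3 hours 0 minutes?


Distance: 203 km
Time: 3 hours
Speed = 203 / 3 ≈ 67.7 km/h

67.7 km/h


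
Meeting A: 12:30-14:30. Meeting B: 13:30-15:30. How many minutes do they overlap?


60 minutes

Meeting A: 750-870 (in minutes from midnight)
Meeting B: 810-930
Overlap start = max(750, 810) = 810
Overlap end = min(870, 930) = 870
Overlap = max(0, 870 - 810) = 60 min


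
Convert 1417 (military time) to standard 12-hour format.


Hour: 14
14 - 12 = 2 → PM

2:17 PM


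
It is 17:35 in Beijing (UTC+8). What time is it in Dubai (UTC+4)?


Time difference = UTC+4 - UTC+8 = -4 hours
New hour = (17 -4) mod 24
= 13 mod 24 = 13
Minutes unchanged → 13:35

13:35


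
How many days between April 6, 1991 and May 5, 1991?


From April 6, 1991 to May 5, 1991
Rest of April 1991: 30 - 6 = 24
Days into May 1991: 5
Total = 24 + 5 = 29 days

29 days


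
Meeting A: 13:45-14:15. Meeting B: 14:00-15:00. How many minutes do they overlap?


Meeting A: 825-855 (in minutes from midnight)
Meeting B: 840-900
Overlap start = max(825, 840) = 840
Overlap end = min(855, 900) = 855
Overlap = max(0, 855 - 840) = 15 min

15 minutes


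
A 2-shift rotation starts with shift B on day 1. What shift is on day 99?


Shift B

Shifts: A, B
Start: B (index 1)
Day 99: (1 + 99 - 1) mod 2
= 99 mod 2
= 1
Index 1 → shift B


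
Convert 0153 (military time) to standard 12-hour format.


1:53 AM

Hour: 1
1 < 12 → AM


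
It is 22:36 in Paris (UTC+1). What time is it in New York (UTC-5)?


16:36

Time difference = UTC-5 - UTC+1 = -6 hours
New hour = (22 -6) mod 24
= 16 mod 24 = 16
Minutes unchanged → 16:36


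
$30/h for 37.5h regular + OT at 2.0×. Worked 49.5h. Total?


$1845.00

Regular: 37.5h × $30 = $1125.00
Overtime: 49.5 - 37.5 = 12.0h
OT pay: 12.0h × $30 × 2.0 = $720.00
Total = $1125.00 + $720.00 = $1845.00


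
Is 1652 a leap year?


Yes

Rules: divisible by 4 AND (not by 100 OR by 400)
1652 ÷ 4 = 413 exactly → divisible by 4
1652 ÷ 100 = 16 remainder 52 → not divisible by 100
Divisible by 4 but not by 100 → leap year


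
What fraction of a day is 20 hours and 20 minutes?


0.8472 (84.72%)

Total minutes: 20×60 + 20 = 1220
Day = 24×60 = 1440 minutes
Fraction = 1220/1440 ≈ 0.8472
As a percentage: 1220/1440 × 100 ≈ 84.72%


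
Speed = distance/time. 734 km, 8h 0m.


91.8 km/h

Distance: 734 km
Time: 8 hours
Speed = 734 / 8 ≈ 91.8 km/h


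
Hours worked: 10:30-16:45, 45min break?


5h 30m (330 minutes)

Total time = (16×60+45) - (10×60+30)
= 1005 - 630 = 375 min
Minus break: 375 - 45 = 330 min
= 5h 30m


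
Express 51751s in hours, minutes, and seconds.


14h 22m 31s

Hours: 51751 ÷ 3600 = 14 remainder 1351
Minutes: 1351 ÷ 60 = 22 remainder 31
Seconds: 31


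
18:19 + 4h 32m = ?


22:51

Start: 1099 minutes from midnight
Add: 272 minutes
Total: 1371 minutes
Hours: 1371 ÷ 60 = 22 remainder 51


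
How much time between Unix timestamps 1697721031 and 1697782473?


Difference = 1697782473 - 1697721031 = 61442 seconds
In hours: 61442 / 3600 ≈ 17.1
In days: 61442 / 86400 ≈ 0.71

61442 seconds (17.1 hours / 0.71 days)


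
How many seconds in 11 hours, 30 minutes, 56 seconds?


41456 seconds

Hours: 11 × 3600 = 39600
Minutes: 30 × 60 = 1800
Seconds: 56
Total = 39600 + 1800 + 56 = 41456


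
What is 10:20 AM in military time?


10:20

Input: 10:20 AM
AM hour stays: 10


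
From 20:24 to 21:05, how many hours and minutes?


End time in minutes: 21×60 + 5 = 1265
Start time in minutes: 20×60 + 24 = 1224
Difference = 1265 - 1224 = 41 minutes
= 0 hours 41 minutes

0h 41m


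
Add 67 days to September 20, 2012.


Start: September 20, 2012
Add 67 days
September 20 → October 1: 30 - 20 + 1 = 11 days (67 - 11 = 56 left)
October 1 → November 1: 31 - 1 + 1 = 31 days (56 - 31 = 25 left)
November 1 + 25 = November 26, 2012

November 26, 2012


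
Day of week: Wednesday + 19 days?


Start: Wednesday (index 2)
(2 + 19) mod 7
= 21 mod 7
= 0
Index 0 → Monday

Monday


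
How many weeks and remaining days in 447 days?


63 weeks 6 days

Weeks: 447 ÷ 7 = 63 remainder 6


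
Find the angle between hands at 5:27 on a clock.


Hour hand = 5×30 + 27×0.5 = 163.5°
Minute hand = 27×6 = 162°
Difference = |163.5 - 162| = 1.5°

1.5°


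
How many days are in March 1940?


31 days

Month: March (month 3)
March has 31 days


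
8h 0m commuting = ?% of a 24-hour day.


33.3%

Time: 480 minutes
Day: 1440 minutes
Percentage = (480/1440) × 100 ≈ 33.3%


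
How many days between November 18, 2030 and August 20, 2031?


275 days

From November 18, 2030 to August 20, 2031
Rest of November 2030: 30 - 18 = 12
Full months: December 31, January 31, February 2031 28, March 31, April 30, May 31, June 30, July 31
Days into August 2031: 20
Total = 12 + 31 + 31 + 28 + 31 + 30 + 31 + 30 + 31 + 20 = 275 days


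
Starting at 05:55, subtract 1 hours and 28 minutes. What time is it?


Start: 355 minutes from midnight
Subtract: 88 minutes
Remaining: 355 - 88 = 267
Hours: 4, Minutes: 27

04:27


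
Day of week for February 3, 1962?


Saturday

Zeller's congruence:
q=3, m=14, k=61, j=19
h = (3 + ⌊13×15/5⌋ + 61 + ⌊61/4⌋ + ⌊19/4⌋ - 2×19) mod 7
= (3 + 39 + 61 + 15 + 4 - 38) mod 7
= 84 mod 7 = 0
h=0 → Saturday


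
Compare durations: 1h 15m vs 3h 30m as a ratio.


5:14 (0.36)

Duration 1: 75 minutes
Duration 2: 210 minutes
Ratio = 75:210
GCD = 15
Simplified = 5:14
As a decimal: 5/14 ≈ 0.36


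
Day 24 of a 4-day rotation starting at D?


Shift C

Shifts: A, B, C, D
Start: D (index 3)
Day 24: (3 + 24 - 1) mod 4
= 26 mod 4
= 2
Index 2 → shift C


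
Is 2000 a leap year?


Yes

Rules: divisible by 4 AND (not by 100 OR by 400)
2000 ÷ 4 = 500 exactly → divisible by 4
2000 ÷ 100 = 20 exactly → divisible by 100
2000 ÷ 400 = 5 exactly → divisible by 400
Divisible by 400 → leap year


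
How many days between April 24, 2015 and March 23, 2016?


334 days

From April 24, 2015 to March 23, 2016
Rest of April 2015: 30 - 24 = 6
Full months: May 31, June 30, July 31, August 31, September 30, October 31, November 30, December 31, January 31, February 2016 29
Days into March 2016: 23
Total = 6 + 31 + 30 + 31 + 31 + 30 + 31 + 30 + 31 + 31 + 29 + 23 = 334 days


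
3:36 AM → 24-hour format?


Input: 3:36 AM
AM hour stays: 3

03:36


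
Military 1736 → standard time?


5:36 PM

Hour: 17
17 - 12 = 5 → PM


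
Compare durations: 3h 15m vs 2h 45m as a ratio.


13:11 (1.18)

Duration 1: 195 minutes
Duration 2: 165 minutes
Ratio = 195:165
GCD = 15
Simplified = 13:11
As a decimal: 13/11 ≈ 1.18


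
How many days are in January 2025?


Month: January (month 1)
January has 31 days

31 days


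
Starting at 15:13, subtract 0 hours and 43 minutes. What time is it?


Start: 913 minutes from midnight
Subtract: 43 minutes
Remaining: 913 - 43 = 870
Hours: 14, Minutes: 30

14:30


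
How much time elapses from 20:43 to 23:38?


2h 55m

End time in minutes: 23×60 + 38 = 1418
Start time in minutes: 20×60 + 43 = 1243
Difference = 1418 - 1243 = 175 minutes
= 2 hours 55 minutes


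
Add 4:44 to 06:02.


10:46

Start: 362 minutes from midnight
Add: 284 minutes
Total: 646 minutes
Hours: 646 ÷ 60 = 10 remainder 46


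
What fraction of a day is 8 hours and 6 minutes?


0.3375 (33.75%)

Total minutes: 8×60 + 6 = 486
Day = 24×60 = 1440 minutes
Fraction = 486/1440 = 0.3375
As a percentage: 486/1440 × 100 = 33.75%


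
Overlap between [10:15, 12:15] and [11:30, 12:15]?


45 minutes

Meeting A: 615-735 (in minutes from midnight)
Meeting B: 690-735
Overlap start = max(615, 690) = 690
Overlap end = min(735, 735) = 735
Overlap = max(0, 735 - 690) = 45 min


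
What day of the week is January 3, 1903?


Saturday

Zeller's congruence:
q=3, m=13, k=2, j=19
h = (3 + ⌊13×14/5⌋ + 2 + ⌊2/4⌋ + ⌊19/4⌋ - 2×19) mod 7
= (3 + 36 + 2 + 0 + 4 - 38) mod 7
= 7 mod 7 = 0
h=0 → Saturday


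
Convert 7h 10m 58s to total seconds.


25858 seconds

Hours: 7 × 3600 = 25200
Minutes: 10 × 60 = 600
Seconds: 58
Total = 25200 + 600 + 58 = 25858


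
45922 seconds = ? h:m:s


12h 45m 22s

Hours: 45922 ÷ 3600 = 12 remainder 2722
Minutes: 2722 ÷ 60 = 45 remainder 22
Seconds: 22


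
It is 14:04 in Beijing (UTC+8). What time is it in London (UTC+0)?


Time difference = UTC+0 - UTC+8 = -8 hours
New hour = (14 -8) mod 24
= 6 mod 24 = 6
Minutes unchanged → 06:04

06:04


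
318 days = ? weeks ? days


45 weeks 3 days

Weeks: 318 ÷ 7 = 45 remainder 3


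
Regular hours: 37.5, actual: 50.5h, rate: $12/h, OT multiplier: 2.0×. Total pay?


$762.00

Regular: 37.5h × $12 = $450.00
Overtime: 50.5 - 37.5 = 13.0h
OT pay: 13.0h × $12 × 2.0 = $312.00
Total = $450.00 + $312.00 = $762.00


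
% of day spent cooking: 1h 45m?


7.3%

Time: 105 minutes
Day: 1440 minutes
Percentage = (105/1440) × 100 ≈ 7.3%


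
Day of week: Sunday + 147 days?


Start: Sunday (index 6)
(6 + 147) mod 7
= 153 mod 7
= 6
Index 6 → Sunday

Sunday


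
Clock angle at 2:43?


Hour hand = 2×30 + 43×0.5 = 81.5°
Minute hand = 43×6 = 258°
Difference = |81.5 - 258| = 176.5°

176.5°


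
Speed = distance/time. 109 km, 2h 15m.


Distance: 109 km
Time: 2h 15m = 135 min = 135/60 = 9/4 hours
Speed = 109 ÷ (9/4) = 109 × 4 / 9 = 436/9 ≈ 48.4 km/h

48.4 km/h


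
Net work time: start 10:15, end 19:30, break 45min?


8h 30m (510 minutes)

Total time = (19×60+30) - (10×60+15)
= 1170 - 615 = 555 min
Minus break: 555 - 45 = 510 min
= 8h 30m


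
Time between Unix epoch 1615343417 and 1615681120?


Difference = 1615681120 - 1615343417 = 337703 seconds
In hours: 337703 / 3600 ≈ 93.8
In days: 337703 / 86400 ≈ 3.91

337703 seconds (93.8 hours / 3.91 days)


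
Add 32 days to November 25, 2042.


December 27, 2042

Start: November 25, 2042
Add 32 days
November 25 → December 1: 30 - 25 + 1 = 6 days (32 - 6 = 26 left)
December 1 + 26 = December 27, 2042


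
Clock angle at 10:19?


164.5°

Hour hand = 10×30 + 19×0.5 = 309.5°
Minute hand = 19×6 = 114°
Difference = |309.5 - 114| = 195.5°
Since > 180°: 360 - 195.5 = 164.5°


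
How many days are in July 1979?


31 days

Month: July (month 7)
July has 31 days


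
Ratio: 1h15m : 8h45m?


1:7 (0.14)

Duration 1: 75 minutes
Duration 2: 525 minutes
Ratio = 75:525
GCD = 75
Simplified = 1:7
As a decimal: 1/7 ≈ 0.14


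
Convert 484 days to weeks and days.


69 weeks 1 days

Weeks: 484 ÷ 7 = 69 remainder 1


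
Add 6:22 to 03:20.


Start: 200 minutes from midnight
Add: 382 minutes
Total: 582 minutes
Hours: 582 ÷ 60 = 9 remainder 42

09:42


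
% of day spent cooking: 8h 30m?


35.4%

Time: 510 minutes
Day: 1440 minutes
Percentage = (510/1440) × 100 ≈ 35.4%


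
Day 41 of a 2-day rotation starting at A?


Shift A

Shifts: A, B
Start: A (index 0)
Day 41: (0 + 41 - 1) mod 2
= 40 mod 2
= 0
Index 0 → shift A


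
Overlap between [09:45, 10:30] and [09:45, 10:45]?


Meeting A: 585-630 (in minutes from midnight)
Meeting B: 585-645
Overlap start = max(585, 585) = 585
Overlap end = min(630, 645) = 630
Overlap = max(0, 630 - 585) = 45 min

45 minutes


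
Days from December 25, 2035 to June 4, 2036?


From December 25, 2035 to June 4, 2036
Rest of December 2035: 31 - 25 = 6
Full months: January 31, February 2036 29, March 31, April 30, May 31
Days into June 2036: 4
Total = 6 + 31 + 29 + 31 + 30 + 31 + 4 = 162 days

162 days


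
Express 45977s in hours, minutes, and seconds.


12h 46m 17s

Hours: 45977 ÷ 3600 = 12 remainder 2777
Minutes: 2777 ÷ 60 = 46 remainder 17
Seconds: 17


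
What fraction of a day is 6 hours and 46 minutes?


Total minutes: 6×60 + 46 = 406
Day = 24×60 = 1440 minutes
Fraction = 406/1440 ≈ 0.2819
As a percentage: 406/1440 × 100 ≈ 28.19%

0.2819 (28.19%)


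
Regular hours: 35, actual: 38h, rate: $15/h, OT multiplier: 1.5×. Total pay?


$592.50

Regular: 35h × $15 = $525.00
Overtime: 38 - 35 = 3h
OT pay: 3h × $15 × 1.5 = $67.50
Total = $525.00 + $67.50 = $592.50


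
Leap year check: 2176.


Rules: divisible by 4 AND (not by 100 OR by 400)
2176 ÷ 4 = 544 exactly → divisible by 4
2176 ÷ 100 = 21 remainder 76 → not divisible by 100
Divisible by 4 but not by 100 → leap year

Yes


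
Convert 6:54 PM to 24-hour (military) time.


Input: 6:54 PM
PM: 6 + 12 = 18

18:54


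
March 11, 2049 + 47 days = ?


April 27, 2049

Start: March 11, 2049
Add 47 days
March 11 → April 1: 31 - 11 + 1 = 21 days (47 - 21 = 26 left)
April 1 + 26 = April 27, 2049


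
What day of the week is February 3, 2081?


Zeller's congruence:
q=3, m=14, k=80, j=20
h = (3 + ⌊13×15/5⌋ + 80 + ⌊80/4⌋ + ⌊20/4⌋ - 2×20) mod 7
= (3 + 39 + 80 + 20 + 5 - 40) mod 7
= 107 mod 7 = 2
h=2 → Monday

Monday


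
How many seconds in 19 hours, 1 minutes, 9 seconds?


Hours: 19 × 3600 = 68400
Minutes: 1 × 60 = 60
Seconds: 9
Total = 68400 + 60 + 9 = 68469

68469 seconds


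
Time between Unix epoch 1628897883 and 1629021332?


123449 seconds (34.3 hours / 1.43 days)

Difference = 1629021332 - 1628897883 = 123449 seconds
In hours: 123449 / 3600 ≈ 34.3
In days: 123449 / 86400 ≈ 1.43


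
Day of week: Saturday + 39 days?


Start: Saturday (index 5)
(5 + 39) mod 7
= 44 mod 7
= 2
Index 2 → Wednesday

Wednesday


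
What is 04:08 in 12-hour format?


Hour: 4
4 < 12 → AM

4:08 AM


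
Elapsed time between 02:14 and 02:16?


0h 2m

End time in minutes: 2×60 + 16 = 136
Start time in minutes: 2×60 + 14 = 134
Difference = 136 - 134 = 2 minutes
= 0 hours 2 minutes


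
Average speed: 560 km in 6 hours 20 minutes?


Distance: 560 km
Time: 6h 20m = 380 min = 380/60 = 19/3 hours
Speed = 560 ÷ (19/3) = 560 × 3 / 19 = 1680/19 ≈ 88.4 km/h

88.4 km/h


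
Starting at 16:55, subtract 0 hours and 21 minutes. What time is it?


Start: 1015 minutes from midnight
Subtract: 21 minutes
Remaining: 1015 - 21 = 994
Hours: 16, Minutes: 34

16:34


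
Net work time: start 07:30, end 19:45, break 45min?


11h 30m (690 minutes)

Total time = (19×60+45) - (7×60+30)
= 1185 - 450 = 735 min
Minus break: 735 - 45 = 690 min
= 11h 30m


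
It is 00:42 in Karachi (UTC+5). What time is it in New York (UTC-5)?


Time difference = UTC-5 - UTC+5 = -10 hours
New hour = (0 -10) mod 24
= -10 mod 24 = 14
Minutes unchanged → 14:42; -10 < 0 → previous day

14:42 (previous day)


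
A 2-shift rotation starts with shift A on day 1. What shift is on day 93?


Shift A

Shifts: A, B
Start: A (index 0)
Day 93: (0 + 93 - 1) mod 2
= 92 mod 2
= 0
Index 0 → shift A


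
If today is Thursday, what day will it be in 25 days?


Monday

Start: Thursday (index 3)
(3 + 25) mod 7
= 28 mod 7
= 0
Index 0 → Monday


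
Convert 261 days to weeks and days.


37 weeks 2 days

Weeks: 261 ÷ 7 = 37 remainder 2


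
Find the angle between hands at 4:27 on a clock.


Hour hand = 4×30 + 27×0.5 = 133.5°
Minute hand = 27×6 = 162°
Difference = |133.5 - 162| = 28.5°

28.5°


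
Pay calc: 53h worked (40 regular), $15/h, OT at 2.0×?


Regular: 40h × $15 = $600.00
Overtime: 53 - 40 = 13h
OT pay: 13h × $15 × 2.0 = $390.00
Total = $600.00 + $390.00 = $990.00

$990.00


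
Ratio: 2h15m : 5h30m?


Duration 1: 135 minutes
Duration 2: 330 minutes
Ratio = 135:330
GCD = 15
Simplified = 9:22
As a decimal: 9/22 ≈ 0.41

9:22 (0.41)


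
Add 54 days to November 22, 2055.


January 15, 2056

Start: November 22, 2055
Add 54 days
November 22 → December 1: 30 - 22 + 1 = 9 days (54 - 9 = 45 left)
December 1 → January 1: 31 - 1 + 1 = 31 days (45 - 31 = 14 left)
January 1 + 14 = January 15, 2056


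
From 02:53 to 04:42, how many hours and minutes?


1h 49m

End time in minutes: 4×60 + 42 = 282
Start time in minutes: 2×60 + 53 = 173
Difference = 282 - 173 = 109 minutes
= 1 hours 49 minutes


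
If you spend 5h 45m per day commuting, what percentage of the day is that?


24.0%

Time: 345 minutes
Day: 1440 minutes
Percentage = (345/1440) × 100 ≈ 24.0%


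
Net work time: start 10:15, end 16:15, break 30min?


5h 30m (330 minutes)

Total time = (16×60+15) - (10×60+15)
= 975 - 615 = 360 min
Minus break: 360 - 30 = 330 min
= 5h 30m


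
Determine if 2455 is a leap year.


No

Rules: divisible by 4 AND (not by 100 OR by 400)
2455 ÷ 4 = 613 remainder 3 → not divisible by 4
Not divisible by 4 → not a leap year


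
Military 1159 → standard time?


Hour: 11
11 < 12 → AM

11:59 AM


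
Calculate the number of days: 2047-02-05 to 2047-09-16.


From February 5, 2047 to September 16, 2047
Rest of February 2047: 28 - 5 = 23
Full months: March 31, April 30, May 31, June 30, July 31, August 31
Days into September 2047: 16
Total = 23 + 31 + 30 + 31 + 30 + 31 + 31 + 16 = 223 days

223 days


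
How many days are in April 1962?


Month: April (month 4)
April has 30 days

30 days


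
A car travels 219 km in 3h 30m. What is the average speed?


62.6 km/h

Distance: 219 km
Time: 3h 30m = 210 min = 210/60 = 7/2 hours
Speed = 219 ÷ (7/2) = 219 × 2 / 7 = 438/7 ≈ 62.6 km/h


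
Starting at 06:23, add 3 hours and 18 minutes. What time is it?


Start: 383 minutes from midnight
Add: 198 minutes
Total: 581 minutes
Hours: 581 ÷ 60 = 9 remainder 41

09:41


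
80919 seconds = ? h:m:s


Hours: 80919 ÷ 3600 = 22 remainder 1719
Minutes: 1719 ÷ 60 = 28 remainder 39
Seconds: 39

22h 28m 39s


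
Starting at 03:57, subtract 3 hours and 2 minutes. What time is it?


Start: 237 minutes from midnight
Subtract: 182 minutes
Remaining: 237 - 182 = 55
Hours: 0, Minutes: 55

00:55


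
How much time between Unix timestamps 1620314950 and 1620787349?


472399 seconds (131.2 hours / 5.47 days)

Difference = 1620787349 - 1620314950 = 472399 seconds
In hours: 472399 / 3600 ≈ 131.2
In days: 472399 / 86400 ≈ 5.47


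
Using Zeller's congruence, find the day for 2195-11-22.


Sunday

Zeller's congruence:
q=22, m=11, k=95, j=21
h = (22 + ⌊13×12/5⌋ + 95 + ⌊95/4⌋ + ⌊21/4⌋ - 2×21) mod 7
= (22 + 31 + 95 + 23 + 5 - 42) mod 7
= 134 mod 7 = 1
h=1 → Sunday


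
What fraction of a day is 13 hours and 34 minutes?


Total minutes: 13×60 + 34 = 814
Day = 24×60 = 1440 minutes
Fraction = 814/1440 ≈ 0.5653
As a percentage: 814/1440 × 100 ≈ 56.53%

0.5653 (56.53%)


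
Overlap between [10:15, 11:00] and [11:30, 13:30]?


Meeting A: 615-660 (in minutes from midnight)
Meeting B: 690-810
Overlap start = max(615, 690) = 690
Overlap end = min(660, 810) = 660
Overlap = max(0, 660 - 690) = 0 min

0 minutes


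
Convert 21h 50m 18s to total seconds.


78618 seconds

Hours: 21 × 3600 = 75600
Minutes: 50 × 60 = 3000
Seconds: 18
Total = 75600 + 3000 + 18 = 78618


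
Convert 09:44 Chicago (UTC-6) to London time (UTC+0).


Time difference = UTC+0 - UTC-6 = +6 hours
New hour = (9 + 6) mod 24
= 15 mod 24 = 15
Minutes unchanged → 15:44

15:44


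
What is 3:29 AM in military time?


Input: 3:29 AM
AM hour stays: 3

03:29


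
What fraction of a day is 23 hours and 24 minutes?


0.9750 (97.50%)

Total minutes: 23×60 + 24 = 1404
Day = 24×60 = 1440 minutes
Fraction = 1404/1440 = 0.9750
As a percentage: 1404/1440 × 100 = 97.50%


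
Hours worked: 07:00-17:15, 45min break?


Total time = (17×60+15) - (7×60+0)
= 1035 - 420 = 615 min
Minus break: 615 - 45 = 570 min
= 9h 30m

9h 30m (570 minutes)


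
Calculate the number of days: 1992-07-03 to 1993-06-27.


From July 3, 1992 to June 27, 1993
Rest of July 1992: 31 - 3 = 28
Full months: August 31, September 30, October 31, November 30, December 31, January 31, February 1993 28, March 31, April 30, May 31
Days into June 1993: 27
Total = 28 + 31 + 30 + 31 + 30 + 31 + 31 + 28 + 31 + 30 + 31 + 27 = 359 days

359 days
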